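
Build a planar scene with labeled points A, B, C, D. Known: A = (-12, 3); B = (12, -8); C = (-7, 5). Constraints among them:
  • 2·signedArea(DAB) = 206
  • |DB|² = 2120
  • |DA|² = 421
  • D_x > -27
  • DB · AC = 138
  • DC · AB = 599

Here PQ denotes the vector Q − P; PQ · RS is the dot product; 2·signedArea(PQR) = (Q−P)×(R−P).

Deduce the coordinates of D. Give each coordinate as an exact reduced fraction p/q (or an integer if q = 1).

1. D_x = -26  [DC · AB = 599 ∩ 2·signedArea(DAB) = 206]
2. D_y = 18  [DC · AB = 599 ∩ 2·signedArea(DAB) = 206]
   → D = (-26, 18)

D = (-26, 18)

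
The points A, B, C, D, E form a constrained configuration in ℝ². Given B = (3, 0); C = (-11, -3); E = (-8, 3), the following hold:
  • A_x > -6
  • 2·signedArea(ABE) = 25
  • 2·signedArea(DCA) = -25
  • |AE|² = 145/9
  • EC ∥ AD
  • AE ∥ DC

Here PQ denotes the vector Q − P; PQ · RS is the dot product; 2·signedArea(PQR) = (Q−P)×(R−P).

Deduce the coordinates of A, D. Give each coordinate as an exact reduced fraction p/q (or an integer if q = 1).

A = (-16/3, 0)
D = (-25/3, -6)

1. A_x = -16/3  [line -3·x + -11·y + -16 = 0 ∩ |AE|² = 145/9]
2. A_y = 0  [line -3·x + -11·y + -16 = 0 ∩ |AE|² = 145/9]
   → A = (-16/3, 0)
3. D_x = -25/3  [AE ∥ DC ∩ EC ∥ AD]
4. D_y = -6  [AE ∥ DC ∩ EC ∥ AD]
   → D = (-25/3, -6)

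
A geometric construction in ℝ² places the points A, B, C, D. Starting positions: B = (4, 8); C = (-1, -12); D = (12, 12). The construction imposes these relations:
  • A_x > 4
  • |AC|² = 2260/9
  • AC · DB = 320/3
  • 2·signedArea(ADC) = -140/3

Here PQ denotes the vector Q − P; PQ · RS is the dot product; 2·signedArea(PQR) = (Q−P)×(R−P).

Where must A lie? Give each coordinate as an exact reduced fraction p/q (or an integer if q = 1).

A = (5, 8/3)

1. A_x = 5  [AC · DB = 320/3 ∩ 2·signedArea(ADC) = -140/3]
2. A_y = 8/3  [AC · DB = 320/3 ∩ 2·signedArea(ADC) = -140/3]
   → A = (5, 8/3)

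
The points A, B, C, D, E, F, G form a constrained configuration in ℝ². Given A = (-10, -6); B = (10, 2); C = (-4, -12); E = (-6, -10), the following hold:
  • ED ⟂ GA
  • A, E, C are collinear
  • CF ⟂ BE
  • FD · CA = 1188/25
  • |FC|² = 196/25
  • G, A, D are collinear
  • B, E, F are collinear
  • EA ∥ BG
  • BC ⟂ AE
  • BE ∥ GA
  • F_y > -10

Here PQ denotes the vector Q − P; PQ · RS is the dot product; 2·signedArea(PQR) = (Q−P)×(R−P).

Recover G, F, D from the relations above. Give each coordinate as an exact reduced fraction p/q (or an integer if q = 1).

1. G_x = 6  [BE ∥ GA ∩ EA ∥ BG]
2. G_y = 6  [BE ∥ GA ∩ EA ∥ BG]
   → G = (6, 6)
3. F_x = -142/25  [B, E, F are collinear ∩ CF ⟂ BE]
4. F_y = -244/25  [B, E, F are collinear ∩ CF ⟂ BE]
   → F = (-142/25, -244/25)
5. D_x = -234/25  [G, A, D are collinear ∩ ED ⟂ GA]
6. D_y = -138/25  [G, A, D are collinear ∩ ED ⟂ GA]
   → D = (-234/25, -138/25)

D = (-234/25, -138/25)
F = (-142/25, -244/25)
G = (6, 6)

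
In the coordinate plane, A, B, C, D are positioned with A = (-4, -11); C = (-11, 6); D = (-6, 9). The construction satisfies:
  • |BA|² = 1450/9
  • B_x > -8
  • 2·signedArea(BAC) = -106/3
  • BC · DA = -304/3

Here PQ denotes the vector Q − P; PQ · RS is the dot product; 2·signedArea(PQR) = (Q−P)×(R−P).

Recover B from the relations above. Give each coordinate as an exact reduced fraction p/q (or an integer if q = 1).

1. B_x = -7  [2·signedArea(BAC) = -106/3 ∩ BC · DA = -304/3]
2. B_y = 4/3  [2·signedArea(BAC) = -106/3 ∩ BC · DA = -304/3]
   → B = (-7, 4/3)

B = (-7, 4/3)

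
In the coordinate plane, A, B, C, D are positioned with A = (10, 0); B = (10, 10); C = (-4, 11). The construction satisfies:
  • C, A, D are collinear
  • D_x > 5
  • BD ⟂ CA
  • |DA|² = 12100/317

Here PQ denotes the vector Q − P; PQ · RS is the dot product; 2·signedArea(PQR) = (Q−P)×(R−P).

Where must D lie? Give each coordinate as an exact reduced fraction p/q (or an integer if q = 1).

D = (1630/317, 1210/317)

1. D_x = 1630/317  [C, A, D are collinear ∩ BD ⟂ CA]
2. D_y = 1210/317  [C, A, D are collinear ∩ BD ⟂ CA]
   → D = (1630/317, 1210/317)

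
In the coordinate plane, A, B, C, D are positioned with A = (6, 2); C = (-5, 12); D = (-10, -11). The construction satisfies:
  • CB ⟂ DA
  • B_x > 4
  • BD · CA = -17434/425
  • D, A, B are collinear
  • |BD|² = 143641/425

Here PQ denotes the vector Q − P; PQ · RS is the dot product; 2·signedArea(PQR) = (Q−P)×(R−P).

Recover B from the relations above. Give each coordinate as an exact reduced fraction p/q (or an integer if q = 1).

1. B_x = 1814/425  [D, A, B are collinear ∩ CB ⟂ DA]
2. B_y = 252/425  [D, A, B are collinear ∩ CB ⟂ DA]
   → B = (1814/425, 252/425)

B = (1814/425, 252/425)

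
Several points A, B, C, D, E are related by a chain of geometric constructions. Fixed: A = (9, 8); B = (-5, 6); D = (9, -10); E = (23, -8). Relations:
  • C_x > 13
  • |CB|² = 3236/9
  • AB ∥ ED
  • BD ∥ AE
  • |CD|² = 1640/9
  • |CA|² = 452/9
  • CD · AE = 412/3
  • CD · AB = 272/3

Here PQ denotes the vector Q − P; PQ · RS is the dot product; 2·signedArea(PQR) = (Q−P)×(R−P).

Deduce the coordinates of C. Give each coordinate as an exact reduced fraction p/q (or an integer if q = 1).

C = (41/3, 8/3)

1. C_x = 41/3  [CD · AB = 272/3 ∩ CD · AE = 412/3]
2. C_y = 8/3  [CD · AB = 272/3 ∩ CD · AE = 412/3]
   → C = (41/3, 8/3)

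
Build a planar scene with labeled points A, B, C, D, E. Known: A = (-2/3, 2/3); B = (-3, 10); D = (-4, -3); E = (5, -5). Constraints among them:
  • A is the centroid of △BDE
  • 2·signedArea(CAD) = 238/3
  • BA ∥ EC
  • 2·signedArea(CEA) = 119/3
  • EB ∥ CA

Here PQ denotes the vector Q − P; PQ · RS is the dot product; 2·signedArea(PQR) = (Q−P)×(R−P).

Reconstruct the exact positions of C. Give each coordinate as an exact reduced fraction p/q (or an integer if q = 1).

C = (22/3, -43/3)

1. C_x = 22/3  [EB ∥ CA ∩ BA ∥ EC]
2. C_y = -43/3  [EB ∥ CA ∩ BA ∥ EC]
   → C = (22/3, -43/3)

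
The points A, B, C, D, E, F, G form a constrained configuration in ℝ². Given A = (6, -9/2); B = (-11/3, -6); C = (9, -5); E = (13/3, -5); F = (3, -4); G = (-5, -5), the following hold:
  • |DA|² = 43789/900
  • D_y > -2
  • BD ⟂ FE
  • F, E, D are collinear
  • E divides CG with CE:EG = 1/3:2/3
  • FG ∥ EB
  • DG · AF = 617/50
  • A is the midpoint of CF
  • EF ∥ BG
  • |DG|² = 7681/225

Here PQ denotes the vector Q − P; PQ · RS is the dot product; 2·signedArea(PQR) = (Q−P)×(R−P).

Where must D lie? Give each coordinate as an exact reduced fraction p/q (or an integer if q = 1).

1. D_x = -23/75  [F, E, D are collinear ∩ BD ⟂ FE]
2. D_y = -38/25  [F, E, D are collinear ∩ BD ⟂ FE]
   → D = (-23/75, -38/25)

D = (-23/75, -38/25)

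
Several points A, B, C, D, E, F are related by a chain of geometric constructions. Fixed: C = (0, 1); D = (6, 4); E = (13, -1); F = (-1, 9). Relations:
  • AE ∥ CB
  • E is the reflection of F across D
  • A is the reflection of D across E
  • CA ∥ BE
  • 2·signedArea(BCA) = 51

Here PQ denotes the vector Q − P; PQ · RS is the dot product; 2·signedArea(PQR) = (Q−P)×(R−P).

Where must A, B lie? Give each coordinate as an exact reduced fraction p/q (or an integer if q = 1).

1. A_x = 20  [A is the reflection of D across E]
2. A_y = -6  [A is the reflection of D across E]
   → A = (20, -6)
3. B_x = -7  [CA ∥ BE ∩ AE ∥ CB]
4. B_y = 6  [CA ∥ BE ∩ AE ∥ CB]
   → B = (-7, 6)

A = (20, -6)
B = (-7, 6)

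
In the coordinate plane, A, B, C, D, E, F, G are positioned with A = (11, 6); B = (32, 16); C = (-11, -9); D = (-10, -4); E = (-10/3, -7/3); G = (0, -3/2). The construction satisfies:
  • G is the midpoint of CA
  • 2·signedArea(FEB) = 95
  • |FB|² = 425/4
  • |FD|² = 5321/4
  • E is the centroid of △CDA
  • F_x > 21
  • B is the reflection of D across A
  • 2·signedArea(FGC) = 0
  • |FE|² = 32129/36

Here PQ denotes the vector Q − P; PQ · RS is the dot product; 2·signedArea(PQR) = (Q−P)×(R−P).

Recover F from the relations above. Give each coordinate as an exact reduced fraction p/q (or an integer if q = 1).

1. F_x = 22  [2·signedArea(FGC) = 0 ∩ 2·signedArea(FEB) = 95]
2. F_y = 27/2  [2·signedArea(FGC) = 0 ∩ 2·signedArea(FEB) = 95]
   → F = (22, 27/2)

F = (22, 27/2)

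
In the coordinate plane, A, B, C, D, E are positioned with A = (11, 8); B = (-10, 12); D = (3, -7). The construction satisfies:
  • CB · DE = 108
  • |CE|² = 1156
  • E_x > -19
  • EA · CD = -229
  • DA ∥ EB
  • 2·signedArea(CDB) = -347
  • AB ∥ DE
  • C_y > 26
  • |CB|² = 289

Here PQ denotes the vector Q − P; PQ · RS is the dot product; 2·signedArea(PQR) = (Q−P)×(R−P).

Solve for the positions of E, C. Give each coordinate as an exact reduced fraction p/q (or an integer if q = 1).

C = (-2, 27)
E = (-18, -3)

1. E_x = -18  [DA ∥ EB ∩ AB ∥ DE]
2. E_y = -3  [DA ∥ EB ∩ AB ∥ DE]
   → E = (-18, -3)
3. C_x = -2  [2·signedArea(CDB) = -347 ∩ EA · CD = -229]
4. C_y = 27  [2·signedArea(CDB) = -347 ∩ EA · CD = -229]
   → C = (-2, 27)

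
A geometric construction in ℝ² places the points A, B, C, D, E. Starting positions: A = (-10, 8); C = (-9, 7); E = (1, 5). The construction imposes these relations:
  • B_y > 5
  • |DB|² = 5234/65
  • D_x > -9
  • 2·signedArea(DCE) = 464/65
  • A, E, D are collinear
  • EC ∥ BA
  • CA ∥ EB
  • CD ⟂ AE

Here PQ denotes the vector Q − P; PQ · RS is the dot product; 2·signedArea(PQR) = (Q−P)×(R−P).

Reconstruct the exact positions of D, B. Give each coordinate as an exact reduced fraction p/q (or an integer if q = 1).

B = (0, 6)
D = (-573/65, 499/65)

1. D_x = -573/65  [A, E, D are collinear ∩ CD ⟂ AE]
2. D_y = 499/65  [A, E, D are collinear ∩ CD ⟂ AE]
   → D = (-573/65, 499/65)
3. B_x = 0  [EC ∥ BA ∩ CA ∥ EB]
4. B_y = 6  [EC ∥ BA ∩ CA ∥ EB]
   → B = (0, 6)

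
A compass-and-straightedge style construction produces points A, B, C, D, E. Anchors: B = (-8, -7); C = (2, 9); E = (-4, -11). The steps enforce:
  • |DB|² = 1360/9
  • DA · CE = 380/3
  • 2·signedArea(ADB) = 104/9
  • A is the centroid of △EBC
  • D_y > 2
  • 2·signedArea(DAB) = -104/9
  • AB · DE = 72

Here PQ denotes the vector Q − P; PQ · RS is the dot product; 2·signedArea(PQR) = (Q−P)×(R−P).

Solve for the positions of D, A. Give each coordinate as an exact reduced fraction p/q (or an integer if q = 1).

1. A_x = -10/3  [A is the centroid of △EBC]
2. A_y = -3  [A is the centroid of △EBC]
   → A = (-10/3, -3)
3. D_x = 0  [DA · CE = 380/3 ∩ AB · DE = 72]
4. D_y = 7/3  [DA · CE = 380/3 ∩ AB · DE = 72]
   → D = (0, 7/3)

A = (-10/3, -3)
D = (0, 7/3)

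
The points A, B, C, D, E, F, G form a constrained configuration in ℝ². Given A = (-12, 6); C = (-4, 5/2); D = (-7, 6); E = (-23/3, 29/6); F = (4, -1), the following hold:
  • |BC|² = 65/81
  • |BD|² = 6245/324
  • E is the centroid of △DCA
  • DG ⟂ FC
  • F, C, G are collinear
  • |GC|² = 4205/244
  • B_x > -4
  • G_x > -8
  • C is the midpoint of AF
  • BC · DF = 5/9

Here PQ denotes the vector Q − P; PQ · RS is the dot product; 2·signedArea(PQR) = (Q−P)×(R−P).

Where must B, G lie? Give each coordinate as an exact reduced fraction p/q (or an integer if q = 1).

B = (-32/9, 59/18)
G = (-476/61, 254/61)

1. B_x = -32/9  [line -11·x + 7·y + -1117/18 = 0 ∩ |BC|² = 65/81]
2. B_y = 59/18  [line -11·x + 7·y + -1117/18 = 0 ∩ |BC|² = 65/81]
   → B = (-32/9, 59/18)
3. G_x = -476/61  [F, C, G are collinear ∩ DG ⟂ FC]
4. G_y = 254/61  [F, C, G are collinear ∩ DG ⟂ FC]
   → G = (-476/61, 254/61)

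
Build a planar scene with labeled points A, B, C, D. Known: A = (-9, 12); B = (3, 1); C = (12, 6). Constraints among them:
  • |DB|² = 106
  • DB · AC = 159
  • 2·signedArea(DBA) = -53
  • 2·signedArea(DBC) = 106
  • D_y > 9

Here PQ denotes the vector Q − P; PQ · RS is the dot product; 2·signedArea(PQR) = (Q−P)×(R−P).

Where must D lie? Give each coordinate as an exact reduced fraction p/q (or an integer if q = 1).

D = (-2, 10)

1. D_x = -2  [2·signedArea(DBC) = 106 ∩ DB · AC = 159]
2. D_y = 10  [2·signedArea(DBC) = 106 ∩ DB · AC = 159]
   → D = (-2, 10)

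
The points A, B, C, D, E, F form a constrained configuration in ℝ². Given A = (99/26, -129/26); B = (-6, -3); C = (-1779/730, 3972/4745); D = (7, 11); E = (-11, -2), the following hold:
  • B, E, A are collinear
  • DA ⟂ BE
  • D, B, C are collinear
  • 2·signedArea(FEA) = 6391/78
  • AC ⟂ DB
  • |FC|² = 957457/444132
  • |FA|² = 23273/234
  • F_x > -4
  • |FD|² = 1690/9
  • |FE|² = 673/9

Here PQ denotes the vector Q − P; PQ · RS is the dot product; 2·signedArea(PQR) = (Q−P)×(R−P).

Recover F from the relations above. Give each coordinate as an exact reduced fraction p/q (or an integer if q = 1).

F = (-10/3, 2)

1. F_x = -10/3  [line 77/26·x + 385/26·y + -770/39 = 0 ∩ |FE|² = 673/9]
2. F_y = 2  [line 77/26·x + 385/26·y + -770/39 = 0 ∩ |FE|² = 673/9]
   → F = (-10/3, 2)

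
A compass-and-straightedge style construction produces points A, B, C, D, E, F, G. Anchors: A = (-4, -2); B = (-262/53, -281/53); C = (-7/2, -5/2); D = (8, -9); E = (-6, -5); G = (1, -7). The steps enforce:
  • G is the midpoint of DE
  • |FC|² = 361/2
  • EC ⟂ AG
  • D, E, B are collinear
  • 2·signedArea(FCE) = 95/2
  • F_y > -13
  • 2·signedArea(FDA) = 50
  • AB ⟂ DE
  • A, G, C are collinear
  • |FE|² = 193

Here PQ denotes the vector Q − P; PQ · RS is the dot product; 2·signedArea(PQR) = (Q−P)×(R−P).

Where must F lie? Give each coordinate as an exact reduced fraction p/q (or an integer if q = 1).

1. F_x = 6  [2·signedArea(FCE) = 95/2 ∩ 2·signedArea(FDA) = 50]
2. F_y = -12  [2·signedArea(FCE) = 95/2 ∩ 2·signedArea(FDA) = 50]
   → F = (6, -12)

F = (6, -12)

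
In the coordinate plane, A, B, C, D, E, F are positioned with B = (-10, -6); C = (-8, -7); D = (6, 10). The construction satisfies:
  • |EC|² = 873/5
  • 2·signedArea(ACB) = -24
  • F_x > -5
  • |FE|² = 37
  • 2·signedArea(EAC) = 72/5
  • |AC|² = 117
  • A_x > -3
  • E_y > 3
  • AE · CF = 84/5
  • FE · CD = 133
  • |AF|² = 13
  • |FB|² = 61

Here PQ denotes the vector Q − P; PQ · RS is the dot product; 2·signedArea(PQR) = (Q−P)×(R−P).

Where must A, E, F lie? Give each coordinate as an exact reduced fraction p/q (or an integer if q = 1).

1. A_x = -2  [line -1·x + -2·y + 2 = 0 ∩ |AC|² = 117]
2. A_y = 2  [line -1·x + -2·y + 2 = 0 ∩ |AC|² = 117]
   → A = (-2, 2)
3. E_x = 2/5  [line 9·x + -6·y + 78/5 = 0 ∩ |EC|² = 873/5]
4. E_y = 16/5  [line 9·x + -6·y + 78/5 = 0 ∩ |EC|² = 873/5]
   → E = (2/5, 16/5)
5. F_x = -4  [AE · CF = 84/5 ∩ FE · CD = 133]
6. F_y = -1  [AE · CF = 84/5 ∩ FE · CD = 133]
   → F = (-4, -1)

A = (-2, 2)
E = (2/5, 16/5)
F = (-4, -1)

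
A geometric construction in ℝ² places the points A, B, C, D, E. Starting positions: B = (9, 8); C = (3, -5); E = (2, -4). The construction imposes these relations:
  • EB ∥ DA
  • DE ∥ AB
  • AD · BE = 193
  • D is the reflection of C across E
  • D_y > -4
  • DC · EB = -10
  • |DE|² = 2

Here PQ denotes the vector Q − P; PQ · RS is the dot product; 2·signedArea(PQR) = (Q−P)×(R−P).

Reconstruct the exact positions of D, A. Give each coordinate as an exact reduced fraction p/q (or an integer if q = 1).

A = (8, 9)
D = (1, -3)

1. D_x = 1  [D is the reflection of C across E]
2. D_y = -3  [D is the reflection of C across E]
   → D = (1, -3)
3. A_x = 8  [DE ∥ AB ∩ EB ∥ DA]
4. A_y = 9  [DE ∥ AB ∩ EB ∥ DA]
   → A = (8, 9)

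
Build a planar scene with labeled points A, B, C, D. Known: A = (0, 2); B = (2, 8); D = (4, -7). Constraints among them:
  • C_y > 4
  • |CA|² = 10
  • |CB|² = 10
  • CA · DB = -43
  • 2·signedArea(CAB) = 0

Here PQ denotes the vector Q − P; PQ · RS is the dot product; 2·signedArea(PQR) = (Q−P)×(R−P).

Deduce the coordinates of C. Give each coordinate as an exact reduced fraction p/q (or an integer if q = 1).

1. C_x = 1  [2·signedArea(CAB) = 0 ∩ CA · DB = -43]
2. C_y = 5  [2·signedArea(CAB) = 0 ∩ CA · DB = -43]
   → C = (1, 5)

C = (1, 5)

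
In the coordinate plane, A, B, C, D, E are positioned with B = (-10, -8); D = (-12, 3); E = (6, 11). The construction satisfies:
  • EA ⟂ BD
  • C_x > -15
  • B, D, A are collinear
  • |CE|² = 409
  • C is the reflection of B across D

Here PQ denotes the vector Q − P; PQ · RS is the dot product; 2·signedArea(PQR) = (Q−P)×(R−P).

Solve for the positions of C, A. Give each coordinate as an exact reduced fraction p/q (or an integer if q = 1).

A = (-1604/125, 947/125)
C = (-14, 14)

1. C_x = -14  [C is the reflection of B across D]
2. C_y = 14  [C is the reflection of B across D]
   → C = (-14, 14)
3. A_x = -1604/125  [B, D, A are collinear ∩ EA ⟂ BD]
4. A_y = 947/125  [B, D, A are collinear ∩ EA ⟂ BD]
   → A = (-1604/125, 947/125)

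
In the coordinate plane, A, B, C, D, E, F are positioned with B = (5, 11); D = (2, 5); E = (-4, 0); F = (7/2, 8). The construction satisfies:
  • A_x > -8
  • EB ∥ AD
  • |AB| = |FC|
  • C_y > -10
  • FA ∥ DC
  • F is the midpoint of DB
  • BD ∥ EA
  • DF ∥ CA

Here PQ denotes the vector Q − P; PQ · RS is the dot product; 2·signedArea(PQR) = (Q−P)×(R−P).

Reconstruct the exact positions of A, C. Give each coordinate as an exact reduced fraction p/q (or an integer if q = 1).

A = (-7, -6)
C = (-17/2, -9)

1. A_x = -7  [EB ∥ AD ∩ BD ∥ EA]
2. A_y = -6  [EB ∥ AD ∩ BD ∥ EA]
   → A = (-7, -6)
3. C_x = -17/2  [DF ∥ CA ∩ FA ∥ DC]
4. C_y = -9  [DF ∥ CA ∩ FA ∥ DC]
   → C = (-17/2, -9)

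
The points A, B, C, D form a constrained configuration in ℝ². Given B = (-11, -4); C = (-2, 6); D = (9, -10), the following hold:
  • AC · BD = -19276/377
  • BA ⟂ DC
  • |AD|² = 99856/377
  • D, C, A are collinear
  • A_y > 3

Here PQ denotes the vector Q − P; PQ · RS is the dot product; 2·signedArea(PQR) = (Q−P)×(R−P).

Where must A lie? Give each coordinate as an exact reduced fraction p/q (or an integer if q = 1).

A = (-83/377, 1286/377)

1. A_x = -83/377  [D, C, A are collinear ∩ BA ⟂ DC]
2. A_y = 1286/377  [D, C, A are collinear ∩ BA ⟂ DC]
   → A = (-83/377, 1286/377)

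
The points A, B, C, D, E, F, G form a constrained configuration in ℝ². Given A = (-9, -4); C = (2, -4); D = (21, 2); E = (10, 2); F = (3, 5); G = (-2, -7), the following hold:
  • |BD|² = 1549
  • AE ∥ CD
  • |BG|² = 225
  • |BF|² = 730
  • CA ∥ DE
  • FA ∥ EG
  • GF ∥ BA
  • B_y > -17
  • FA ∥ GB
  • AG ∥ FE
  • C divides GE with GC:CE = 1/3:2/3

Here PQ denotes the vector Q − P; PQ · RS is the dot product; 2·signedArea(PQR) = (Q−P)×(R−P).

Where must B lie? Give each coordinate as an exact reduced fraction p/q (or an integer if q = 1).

1. B_x = -14  [GF ∥ BA ∩ FA ∥ GB]
2. B_y = -16  [GF ∥ BA ∩ FA ∥ GB]
   → B = (-14, -16)

B = (-14, -16)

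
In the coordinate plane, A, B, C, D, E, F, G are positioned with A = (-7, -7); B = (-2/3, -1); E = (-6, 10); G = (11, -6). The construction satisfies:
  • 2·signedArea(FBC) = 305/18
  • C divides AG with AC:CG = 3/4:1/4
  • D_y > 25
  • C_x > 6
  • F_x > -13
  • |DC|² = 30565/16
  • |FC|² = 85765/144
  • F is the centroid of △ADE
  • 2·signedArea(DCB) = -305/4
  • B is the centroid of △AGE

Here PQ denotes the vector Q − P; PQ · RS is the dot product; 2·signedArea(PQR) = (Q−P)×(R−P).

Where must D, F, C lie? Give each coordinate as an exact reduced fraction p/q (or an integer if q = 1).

C = (13/2, -25/4)
D = (-23, 26)
F = (-12, 29/3)

1. C_x = 13/2  [C divides AG with AC:CG = 3/4:1/4]
2. C_y = -25/4  [C divides AG with AC:CG = 3/4:1/4]
   → C = (13/2, -25/4)
3. D_x = -23  [line -21/4·x + -43/6·y + 787/12 = 0 ∩ |DC|² = 30565/16]
4. D_y = 26  [line -21/4·x + -43/6·y + 787/12 = 0 ∩ |DC|² = 30565/16]
   → D = (-23, 26)
5. F_x = -12  [F is the centroid of △ADE]
6. F_y = 29/3  [F is the centroid of △ADE]
   → F = (-12, 29/3)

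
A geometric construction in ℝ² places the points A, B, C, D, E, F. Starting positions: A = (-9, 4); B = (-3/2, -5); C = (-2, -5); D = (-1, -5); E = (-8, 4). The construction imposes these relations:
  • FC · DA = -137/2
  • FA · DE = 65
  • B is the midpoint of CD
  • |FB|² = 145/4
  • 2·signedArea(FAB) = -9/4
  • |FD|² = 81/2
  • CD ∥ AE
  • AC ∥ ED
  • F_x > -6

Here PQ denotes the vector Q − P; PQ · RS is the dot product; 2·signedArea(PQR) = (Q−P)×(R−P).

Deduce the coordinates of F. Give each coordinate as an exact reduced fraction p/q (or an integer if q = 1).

1. F_x = -11/2  [FA · DE = 65 ∩ FC · DA = -137/2]
2. F_y = -1/2  [FA · DE = 65 ∩ FC · DA = -137/2]
   → F = (-11/2, -1/2)

F = (-11/2, -1/2)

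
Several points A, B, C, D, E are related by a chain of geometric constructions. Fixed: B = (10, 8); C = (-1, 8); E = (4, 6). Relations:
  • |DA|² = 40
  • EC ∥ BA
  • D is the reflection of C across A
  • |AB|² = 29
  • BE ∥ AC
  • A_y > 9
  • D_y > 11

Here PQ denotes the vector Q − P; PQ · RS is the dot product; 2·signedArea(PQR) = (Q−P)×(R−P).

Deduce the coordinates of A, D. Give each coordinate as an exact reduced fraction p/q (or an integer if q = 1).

1. A_x = 5  [BE ∥ AC ∩ EC ∥ BA]
2. A_y = 10  [BE ∥ AC ∩ EC ∥ BA]
   → A = (5, 10)
3. D_x = 11  [D is the reflection of C across A]
4. D_y = 12  [D is the reflection of C across A]
   → D = (11, 12)

A = (5, 10)
D = (11, 12)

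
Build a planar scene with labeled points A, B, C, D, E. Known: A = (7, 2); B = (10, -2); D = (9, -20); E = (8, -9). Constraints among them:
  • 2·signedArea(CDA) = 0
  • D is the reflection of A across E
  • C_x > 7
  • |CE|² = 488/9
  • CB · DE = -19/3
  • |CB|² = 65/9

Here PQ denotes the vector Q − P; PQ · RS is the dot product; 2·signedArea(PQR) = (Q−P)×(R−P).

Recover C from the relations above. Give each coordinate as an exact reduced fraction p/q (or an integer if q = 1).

1. C_x = 22/3  [2·signedArea(CDA) = 0 ∩ CB · DE = -19/3]
2. C_y = -5/3  [2·signedArea(CDA) = 0 ∩ CB · DE = -19/3]
   → C = (22/3, -5/3)

C = (22/3, -5/3)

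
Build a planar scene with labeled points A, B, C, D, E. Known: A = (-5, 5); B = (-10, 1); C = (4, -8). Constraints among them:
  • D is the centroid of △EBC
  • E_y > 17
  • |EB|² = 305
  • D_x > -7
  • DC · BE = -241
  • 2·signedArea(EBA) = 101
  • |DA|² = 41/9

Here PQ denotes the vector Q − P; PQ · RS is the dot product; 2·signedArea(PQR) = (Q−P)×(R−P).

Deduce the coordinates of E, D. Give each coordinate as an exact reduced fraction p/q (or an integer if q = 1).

D = (-20/3, 11/3)
E = (-14, 18)

1. E_x = -14  [line -4·x + 5·y + -146 = 0 ∩ |EB|² = 305]
2. E_y = 18  [line -4·x + 5·y + -146 = 0 ∩ |EB|² = 305]
   → E = (-14, 18)
3. D_x = -20/3  [D is the centroid of △EBC]
4. D_y = 11/3  [D is the centroid of △EBC]
   → D = (-20/3, 11/3)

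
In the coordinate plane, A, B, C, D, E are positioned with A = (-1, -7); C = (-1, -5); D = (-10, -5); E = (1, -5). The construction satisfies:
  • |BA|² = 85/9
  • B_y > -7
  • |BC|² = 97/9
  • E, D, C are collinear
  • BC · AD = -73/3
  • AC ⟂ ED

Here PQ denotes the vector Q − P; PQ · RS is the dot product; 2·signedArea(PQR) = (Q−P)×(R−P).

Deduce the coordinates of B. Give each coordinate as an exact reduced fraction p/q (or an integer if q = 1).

1. B_x = -4  [line 9·x + -2·y + 70/3 = 0 ∩ |BA|² = 85/9]
2. B_y = -19/3  [line 9·x + -2·y + 70/3 = 0 ∩ |BA|² = 85/9]
   → B = (-4, -19/3)

B = (-4, -19/3)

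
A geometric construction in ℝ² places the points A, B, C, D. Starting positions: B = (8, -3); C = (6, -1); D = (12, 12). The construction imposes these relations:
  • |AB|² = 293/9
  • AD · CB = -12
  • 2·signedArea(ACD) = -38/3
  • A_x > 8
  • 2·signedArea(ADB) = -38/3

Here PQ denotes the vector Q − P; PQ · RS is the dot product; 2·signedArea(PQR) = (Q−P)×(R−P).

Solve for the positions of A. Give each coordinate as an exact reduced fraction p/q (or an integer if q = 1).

A = (26/3, 8/3)

1. A_x = 26/3  [2·signedArea(ADB) = -38/3 ∩ 2·signedArea(ACD) = -38/3]
2. A_y = 8/3  [2·signedArea(ADB) = -38/3 ∩ 2·signedArea(ACD) = -38/3]
   → A = (26/3, 8/3)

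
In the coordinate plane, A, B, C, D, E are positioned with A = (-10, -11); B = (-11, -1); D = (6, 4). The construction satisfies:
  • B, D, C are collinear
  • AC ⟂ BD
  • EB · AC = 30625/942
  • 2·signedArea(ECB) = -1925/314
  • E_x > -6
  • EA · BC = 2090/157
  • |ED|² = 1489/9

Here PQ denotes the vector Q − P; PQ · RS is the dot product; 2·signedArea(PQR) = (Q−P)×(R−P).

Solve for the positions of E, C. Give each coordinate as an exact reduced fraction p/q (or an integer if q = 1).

C = (-4015/314, -479/314)
E = (-5, -8/3)

1. C_x = -4015/314  [B, D, C are collinear ∩ AC ⟂ BD]
2. C_y = -479/314  [B, D, C are collinear ∩ AC ⟂ BD]
   → C = (-4015/314, -479/314)
3. E_x = -5  [2·signedArea(ECB) = -1925/314 ∩ EA · BC = 2090/157]
4. E_y = -8/3  [2·signedArea(ECB) = -1925/314 ∩ EA · BC = 2090/157]
   → E = (-5, -8/3)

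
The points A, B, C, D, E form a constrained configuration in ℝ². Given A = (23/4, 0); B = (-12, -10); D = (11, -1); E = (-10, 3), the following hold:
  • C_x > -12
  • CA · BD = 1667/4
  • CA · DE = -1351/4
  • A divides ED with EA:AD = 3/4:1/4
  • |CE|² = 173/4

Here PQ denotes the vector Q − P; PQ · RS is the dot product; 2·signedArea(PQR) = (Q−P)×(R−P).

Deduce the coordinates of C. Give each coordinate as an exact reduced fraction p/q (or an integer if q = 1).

1. C_x = -11  [CA · BD = 1667/4 ∩ CA · DE = -1351/4]
2. C_y = -7/2  [CA · BD = 1667/4 ∩ CA · DE = -1351/4]
   → C = (-11, -7/2)

C = (-11, -7/2)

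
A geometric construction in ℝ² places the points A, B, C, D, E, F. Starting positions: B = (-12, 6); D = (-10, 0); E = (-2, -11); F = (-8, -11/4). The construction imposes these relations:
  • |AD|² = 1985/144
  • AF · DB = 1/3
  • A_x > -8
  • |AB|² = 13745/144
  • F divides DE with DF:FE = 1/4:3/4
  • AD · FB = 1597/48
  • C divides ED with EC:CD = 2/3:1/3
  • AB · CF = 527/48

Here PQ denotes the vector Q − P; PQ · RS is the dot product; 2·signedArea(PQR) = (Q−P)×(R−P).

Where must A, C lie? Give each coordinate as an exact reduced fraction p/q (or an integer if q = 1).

1. A_x = -22/3  [AD · FB = 1597/48 ∩ AF · DB = 1/3]
2. A_y = -31/12  [AD · FB = 1597/48 ∩ AF · DB = 1/3]
   → A = (-22/3, -31/12)
3. C_x = -22/3  [C divides ED with EC:CD = 2/3:1/3]
4. C_y = -11/3  [C divides ED with EC:CD = 2/3:1/3]
   → C = (-22/3, -11/3)

A = (-22/3, -31/12)
C = (-22/3, -11/3)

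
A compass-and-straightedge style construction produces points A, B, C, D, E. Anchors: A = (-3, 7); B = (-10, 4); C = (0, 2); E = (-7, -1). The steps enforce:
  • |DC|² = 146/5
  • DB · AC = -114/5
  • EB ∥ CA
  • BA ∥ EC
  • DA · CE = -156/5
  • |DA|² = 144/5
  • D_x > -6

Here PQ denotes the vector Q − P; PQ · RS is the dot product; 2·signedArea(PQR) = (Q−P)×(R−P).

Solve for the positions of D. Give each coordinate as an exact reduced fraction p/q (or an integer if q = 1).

D = (-27/5, 11/5)

1. D_x = -27/5  [DA · CE = -156/5 ∩ DB · AC = -114/5]
2. D_y = 11/5  [DA · CE = -156/5 ∩ DB · AC = -114/5]
   → D = (-27/5, 11/5)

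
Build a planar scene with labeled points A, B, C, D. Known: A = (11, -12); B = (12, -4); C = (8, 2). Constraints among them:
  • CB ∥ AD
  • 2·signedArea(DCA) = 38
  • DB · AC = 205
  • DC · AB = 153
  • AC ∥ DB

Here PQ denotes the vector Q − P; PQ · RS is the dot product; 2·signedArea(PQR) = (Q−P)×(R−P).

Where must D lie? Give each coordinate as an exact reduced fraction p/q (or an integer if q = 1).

D = (15, -18)

1. D_x = 15  [AC ∥ DB ∩ CB ∥ AD]
2. D_y = -18  [AC ∥ DB ∩ CB ∥ AD]
   → D = (15, -18)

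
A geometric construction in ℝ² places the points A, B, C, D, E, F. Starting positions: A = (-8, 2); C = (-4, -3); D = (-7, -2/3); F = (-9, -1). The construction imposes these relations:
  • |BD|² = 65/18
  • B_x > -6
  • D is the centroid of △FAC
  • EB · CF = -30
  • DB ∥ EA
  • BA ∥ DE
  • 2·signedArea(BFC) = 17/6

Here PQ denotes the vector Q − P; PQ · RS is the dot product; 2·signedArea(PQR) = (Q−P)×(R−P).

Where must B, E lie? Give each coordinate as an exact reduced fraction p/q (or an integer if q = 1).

B = (-11/2, -11/6)
E = (-19/2, 19/6)

1. B_x = -11/2  [line 2·x + 5·y + 121/6 = 0 ∩ |BD|² = 65/18]
2. B_y = -11/6  [line 2·x + 5·y + 121/6 = 0 ∩ |BD|² = 65/18]
   → B = (-11/2, -11/6)
3. E_x = -19/2  [DB ∥ EA ∩ BA ∥ DE]
4. E_y = 19/6  [DB ∥ EA ∩ BA ∥ DE]
   → E = (-19/2, 19/6)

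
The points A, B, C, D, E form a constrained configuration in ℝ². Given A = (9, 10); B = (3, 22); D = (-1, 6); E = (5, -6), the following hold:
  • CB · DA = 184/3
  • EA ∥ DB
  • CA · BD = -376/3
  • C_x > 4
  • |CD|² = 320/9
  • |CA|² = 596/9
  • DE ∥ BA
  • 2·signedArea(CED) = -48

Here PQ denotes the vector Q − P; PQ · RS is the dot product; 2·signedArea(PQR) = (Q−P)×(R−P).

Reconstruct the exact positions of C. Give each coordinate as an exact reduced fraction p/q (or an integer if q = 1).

C = (13/3, 10/3)

1. C_x = 13/3  [CA · BD = -376/3 ∩ 2·signedArea(CED) = -48]
2. C_y = 10/3  [CA · BD = -376/3 ∩ 2·signedArea(CED) = -48]
   → C = (13/3, 10/3)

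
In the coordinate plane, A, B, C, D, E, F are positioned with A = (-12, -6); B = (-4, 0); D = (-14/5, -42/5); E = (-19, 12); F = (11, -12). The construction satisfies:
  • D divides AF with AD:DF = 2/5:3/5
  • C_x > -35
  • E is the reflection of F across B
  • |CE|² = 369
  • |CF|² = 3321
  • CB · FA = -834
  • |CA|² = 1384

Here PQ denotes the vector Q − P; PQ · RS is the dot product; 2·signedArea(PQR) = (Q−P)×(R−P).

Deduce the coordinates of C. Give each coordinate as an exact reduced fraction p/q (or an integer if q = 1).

1. C_x = -34  [line 23·x + -6·y + 926 = 0 ∩ |CE|² = 369]
2. C_y = 24  [line 23·x + -6·y + 926 = 0 ∩ |CE|² = 369]
   → C = (-34, 24)

C = (-34, 24)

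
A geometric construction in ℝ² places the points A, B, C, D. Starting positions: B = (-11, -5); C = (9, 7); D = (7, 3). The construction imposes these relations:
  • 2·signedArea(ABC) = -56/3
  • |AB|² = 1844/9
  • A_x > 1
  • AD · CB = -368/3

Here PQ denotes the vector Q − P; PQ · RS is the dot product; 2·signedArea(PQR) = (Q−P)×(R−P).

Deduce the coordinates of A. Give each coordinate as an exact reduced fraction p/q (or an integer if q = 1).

A = (5/3, 5/3)

1. A_x = 5/3  [AD · CB = -368/3 ∩ 2·signedArea(ABC) = -56/3]
2. A_y = 5/3  [AD · CB = -368/3 ∩ 2·signedArea(ABC) = -56/3]
   → A = (5/3, 5/3)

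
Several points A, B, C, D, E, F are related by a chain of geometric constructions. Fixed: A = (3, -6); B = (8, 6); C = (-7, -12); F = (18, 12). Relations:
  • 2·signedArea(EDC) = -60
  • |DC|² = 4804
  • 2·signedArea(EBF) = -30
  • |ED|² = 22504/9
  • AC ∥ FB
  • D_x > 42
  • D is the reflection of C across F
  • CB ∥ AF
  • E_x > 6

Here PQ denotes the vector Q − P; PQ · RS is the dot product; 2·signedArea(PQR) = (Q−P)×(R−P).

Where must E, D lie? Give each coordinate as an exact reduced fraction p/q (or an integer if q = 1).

D = (43, 36)
E = (19/3, 2)

1. D_x = 43  [D is the reflection of C across F]
2. D_y = 36  [D is the reflection of C across F]
   → D = (43, 36)
3. E_x = 19/3  [2·signedArea(EBF) = -30 ∩ 2·signedArea(EDC) = -60]
4. E_y = 2  [2·signedArea(EBF) = -30 ∩ 2·signedArea(EDC) = -60]
   → E = (19/3, 2)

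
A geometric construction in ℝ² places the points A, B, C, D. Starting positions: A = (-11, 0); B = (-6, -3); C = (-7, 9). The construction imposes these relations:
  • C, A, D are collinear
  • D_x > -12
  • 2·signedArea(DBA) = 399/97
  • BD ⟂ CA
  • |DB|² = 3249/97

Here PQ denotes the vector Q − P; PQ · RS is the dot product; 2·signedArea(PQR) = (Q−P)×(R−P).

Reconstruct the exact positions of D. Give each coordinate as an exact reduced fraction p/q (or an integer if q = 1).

D = (-1095/97, -63/97)

1. D_x = -1095/97  [C, A, D are collinear ∩ BD ⟂ CA]
2. D_y = -63/97  [C, A, D are collinear ∩ BD ⟂ CA]
   → D = (-1095/97, -63/97)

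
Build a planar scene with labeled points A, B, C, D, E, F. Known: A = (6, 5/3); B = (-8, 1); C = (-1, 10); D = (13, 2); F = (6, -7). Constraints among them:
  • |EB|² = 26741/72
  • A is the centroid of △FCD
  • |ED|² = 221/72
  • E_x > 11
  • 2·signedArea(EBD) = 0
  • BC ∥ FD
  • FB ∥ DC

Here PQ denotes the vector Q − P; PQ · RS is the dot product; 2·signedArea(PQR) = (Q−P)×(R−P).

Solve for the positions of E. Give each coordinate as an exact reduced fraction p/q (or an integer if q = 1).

E = (45/4, 23/12)

1. E_x = 45/4  [line -1·x + 21·y + -29 = 0 ∩ |EB|² = 26741/72]
2. E_y = 23/12  [line -1·x + 21·y + -29 = 0 ∩ |EB|² = 26741/72]
   → E = (45/4, 23/12)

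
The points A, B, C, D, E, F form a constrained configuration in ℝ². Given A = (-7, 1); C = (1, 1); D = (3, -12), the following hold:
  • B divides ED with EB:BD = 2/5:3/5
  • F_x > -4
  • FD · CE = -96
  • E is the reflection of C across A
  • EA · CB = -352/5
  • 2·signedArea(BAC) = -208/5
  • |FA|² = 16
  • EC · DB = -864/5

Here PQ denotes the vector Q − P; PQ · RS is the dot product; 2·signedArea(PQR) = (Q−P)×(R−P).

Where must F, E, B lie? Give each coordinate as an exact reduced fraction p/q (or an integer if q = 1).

1. E_x = -15  [E is the reflection of C across A]
2. E_y = 1  [E is the reflection of C across A]
   → E = (-15, 1)
3. B_x = -39/5  [B divides ED with EB:BD = 2/5:3/5]
4. B_y = -21/5  [B divides ED with EB:BD = 2/5:3/5]
   → B = (-39/5, -21/5)
5. F_x = -3  [FD · CE = -96]
6. F_y = 1  [|FA|² = 16]
   → F = (-3, 1)

B = (-39/5, -21/5)
E = (-15, 1)
F = (-3, 1)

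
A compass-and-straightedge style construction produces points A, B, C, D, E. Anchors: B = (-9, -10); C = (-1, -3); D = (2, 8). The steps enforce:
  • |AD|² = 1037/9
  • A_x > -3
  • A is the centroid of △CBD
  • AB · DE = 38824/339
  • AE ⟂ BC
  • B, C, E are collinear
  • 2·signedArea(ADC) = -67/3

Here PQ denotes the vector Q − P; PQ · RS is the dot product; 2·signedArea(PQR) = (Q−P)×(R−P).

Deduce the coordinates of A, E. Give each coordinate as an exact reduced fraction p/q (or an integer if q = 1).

A = (-8/3, -5/3)
E = (-145/113, -367/113)

1. A_x = -8/3  [A is the centroid of △CBD]
2. A_y = -5/3  [A is the centroid of △CBD]
   → A = (-8/3, -5/3)
3. E_x = -145/113  [B, C, E are collinear ∩ AE ⟂ BC]
4. E_y = -367/113  [B, C, E are collinear ∩ AE ⟂ BC]
   → E = (-145/113, -367/113)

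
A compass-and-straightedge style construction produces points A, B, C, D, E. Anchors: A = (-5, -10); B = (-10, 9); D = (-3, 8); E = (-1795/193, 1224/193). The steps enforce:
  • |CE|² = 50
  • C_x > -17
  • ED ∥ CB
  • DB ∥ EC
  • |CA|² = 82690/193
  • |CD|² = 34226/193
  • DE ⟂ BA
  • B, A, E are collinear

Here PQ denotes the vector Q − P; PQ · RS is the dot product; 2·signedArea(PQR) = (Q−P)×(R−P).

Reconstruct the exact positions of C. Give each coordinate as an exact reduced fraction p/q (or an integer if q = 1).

C = (-3146/193, 1417/193)

1. C_x = -3146/193  [ED ∥ CB ∩ DB ∥ EC]
2. C_y = 1417/193  [ED ∥ CB ∩ DB ∥ EC]
   → C = (-3146/193, 1417/193)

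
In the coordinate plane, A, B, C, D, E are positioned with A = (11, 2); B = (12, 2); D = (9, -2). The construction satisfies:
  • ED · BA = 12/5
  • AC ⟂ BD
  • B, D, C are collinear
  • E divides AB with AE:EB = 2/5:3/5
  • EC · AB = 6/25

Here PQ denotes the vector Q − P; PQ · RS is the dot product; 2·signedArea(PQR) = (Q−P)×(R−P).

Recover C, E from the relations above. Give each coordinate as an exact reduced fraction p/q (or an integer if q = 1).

C = (291/25, 38/25)
E = (57/5, 2)

1. C_x = 291/25  [B, D, C are collinear ∩ AC ⟂ BD]
2. C_y = 38/25  [B, D, C are collinear ∩ AC ⟂ BD]
   → C = (291/25, 38/25)
3. E_x = 57/5  [E divides AB with AE:EB = 2/5:3/5]
4. E_y = 2  [E divides AB with AE:EB = 2/5:3/5]
   → E = (57/5, 2)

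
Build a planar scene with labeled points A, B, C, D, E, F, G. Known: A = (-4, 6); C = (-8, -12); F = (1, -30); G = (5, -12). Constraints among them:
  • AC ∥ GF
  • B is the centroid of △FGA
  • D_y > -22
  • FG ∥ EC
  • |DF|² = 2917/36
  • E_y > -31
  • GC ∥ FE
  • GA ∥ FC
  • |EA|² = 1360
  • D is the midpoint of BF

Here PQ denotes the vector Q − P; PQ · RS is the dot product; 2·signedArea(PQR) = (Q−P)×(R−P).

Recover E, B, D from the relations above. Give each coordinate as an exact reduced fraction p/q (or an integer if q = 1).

1. E_x = -12  [FG ∥ EC ∩ GC ∥ FE]
2. E_y = -30  [FG ∥ EC ∩ GC ∥ FE]
   → E = (-12, -30)
3. B_x = 2/3  [B is the centroid of △FGA]
4. B_y = -12  [B is the centroid of △FGA]
   → B = (2/3, -12)
5. D_x = 5/6  [D is the midpoint of BF]
6. D_y = -21  [D is the midpoint of BF]
   → D = (5/6, -21)

B = (2/3, -12)
D = (5/6, -21)
E = (-12, -30)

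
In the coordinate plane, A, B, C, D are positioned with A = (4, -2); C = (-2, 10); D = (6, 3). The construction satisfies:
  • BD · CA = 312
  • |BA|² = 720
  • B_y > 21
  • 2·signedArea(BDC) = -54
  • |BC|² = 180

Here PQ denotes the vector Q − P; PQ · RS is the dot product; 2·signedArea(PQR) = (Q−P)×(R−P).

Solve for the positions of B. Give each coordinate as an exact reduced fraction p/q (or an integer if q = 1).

1. B_x = -8  [2·signedArea(BDC) = -54 ∩ BD · CA = 312]
2. B_y = 22  [2·signedArea(BDC) = -54 ∩ BD · CA = 312]
   → B = (-8, 22)

B = (-8, 22)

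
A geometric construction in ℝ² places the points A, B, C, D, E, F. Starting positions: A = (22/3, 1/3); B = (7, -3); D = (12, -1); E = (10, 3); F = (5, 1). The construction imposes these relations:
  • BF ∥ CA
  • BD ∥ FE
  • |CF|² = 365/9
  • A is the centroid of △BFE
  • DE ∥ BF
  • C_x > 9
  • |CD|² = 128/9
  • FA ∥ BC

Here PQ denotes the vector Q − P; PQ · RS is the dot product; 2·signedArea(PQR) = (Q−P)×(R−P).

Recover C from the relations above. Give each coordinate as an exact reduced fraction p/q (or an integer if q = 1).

1. C_x = 28/3  [BF ∥ CA ∩ FA ∥ BC]
2. C_y = -11/3  [BF ∥ CA ∩ FA ∥ BC]
   → C = (28/3, -11/3)

C = (28/3, -11/3)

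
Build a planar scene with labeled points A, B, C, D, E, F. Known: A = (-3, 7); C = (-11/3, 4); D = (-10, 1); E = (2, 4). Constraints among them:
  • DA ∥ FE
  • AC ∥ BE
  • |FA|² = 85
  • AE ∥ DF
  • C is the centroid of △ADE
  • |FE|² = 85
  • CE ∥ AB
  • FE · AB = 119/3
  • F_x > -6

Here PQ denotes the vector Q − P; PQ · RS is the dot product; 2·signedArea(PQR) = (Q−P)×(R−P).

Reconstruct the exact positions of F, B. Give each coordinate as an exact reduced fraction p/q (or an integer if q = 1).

B = (8/3, 7)
F = (-5, -2)

1. F_x = -5  [DA ∥ FE ∩ AE ∥ DF]
2. F_y = -2  [DA ∥ FE ∩ AE ∥ DF]
   → F = (-5, -2)
3. B_x = 8/3  [AC ∥ BE ∩ CE ∥ AB]
4. B_y = 7  [AC ∥ BE ∩ CE ∥ AB]
   → B = (8/3, 7)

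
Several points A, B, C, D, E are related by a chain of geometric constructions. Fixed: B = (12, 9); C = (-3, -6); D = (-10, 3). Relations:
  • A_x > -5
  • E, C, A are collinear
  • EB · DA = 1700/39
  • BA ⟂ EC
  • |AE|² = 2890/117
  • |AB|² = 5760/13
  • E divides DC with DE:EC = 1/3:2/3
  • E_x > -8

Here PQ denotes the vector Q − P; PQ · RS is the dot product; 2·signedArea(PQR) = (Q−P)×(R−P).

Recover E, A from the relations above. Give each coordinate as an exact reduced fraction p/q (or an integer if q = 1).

A = (-60/13, -51/13)
E = (-23/3, 0)

1. E_x = -23/3  [E divides DC with DE:EC = 1/3:2/3]
2. E_y = 0  [E divides DC with DE:EC = 1/3:2/3]
   → E = (-23/3, 0)
3. A_x = -60/13  [E, C, A are collinear ∩ BA ⟂ EC]
4. A_y = -51/13  [E, C, A are collinear ∩ BA ⟂ EC]
   → A = (-60/13, -51/13)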